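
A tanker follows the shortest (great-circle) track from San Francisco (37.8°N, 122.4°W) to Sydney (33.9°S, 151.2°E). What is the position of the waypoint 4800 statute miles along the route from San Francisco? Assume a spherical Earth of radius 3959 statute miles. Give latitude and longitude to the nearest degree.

Write both endpoints as unit vectors p₁, p₂ with components (cos φ cos λ, cos φ sin λ, sin φ).
The central angle between the endpoints is δ = arccos(p₁·p₂) ≈ 1.876 rad (107.5°). The total great-circle distance is δ·R ≈ 1.876 × 3959 ≈ 7428 mi, so the target fraction is f = 4800/7428 ≈ 0.646.
Interpolate at f ≈ 0.646 with slerp weights a = sin((1−f)δ)/sin δ ≈ 0.646, b = sin(fδ)/sin δ ≈ 0.982.
p = a·p₁ + b·p₂ ≈ (-0.988, -0.038, -0.152); φ = arcsin(p_z) ≈ -8.73°, λ = atan2(p_y, p_x) ≈ -177.78°.

≈ 9°S, 178°W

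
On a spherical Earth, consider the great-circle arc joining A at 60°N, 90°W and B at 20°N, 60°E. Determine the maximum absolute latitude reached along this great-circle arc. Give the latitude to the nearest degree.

The great circle lies in the plane with unit normal n̂ = (p₁ × p₂)/|p₁ × p₂|.
Here n̂_z ≈ +0.236; the vertex latitude is φ_max = arccos|n̂_z| ≈ 76.3°.
Check via Clairaut: cos φ_max = |cos φ₁| · sin C = cos(60.0°)·sin(28.2°) ≈ 0.236, again giving ≈ 76.3°.

≈ 76°N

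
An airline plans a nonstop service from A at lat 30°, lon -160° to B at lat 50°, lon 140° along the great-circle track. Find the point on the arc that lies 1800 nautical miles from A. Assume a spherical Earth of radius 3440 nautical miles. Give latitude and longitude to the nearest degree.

Write both endpoints as unit vectors p₁, p₂ with components (cos φ cos λ, cos φ sin λ, sin φ).
The central angle between the endpoints is δ = arccos(p₁·p₂) ≈ 0.848 rad (48.6°). The total great-circle distance is δ·R ≈ 0.848 × 3440 ≈ 2918 nmi, so the target fraction is f = 1800/2918 ≈ 0.617.
Interpolate at f ≈ 0.617 with slerp weights a = sin((1−f)δ)/sin δ ≈ 0.426, b = sin(fδ)/sin δ ≈ 0.666.
p = a·p₁ + b·p₂ ≈ (-0.674, 0.149, 0.723); φ = arcsin(p_z) ≈ 46.31°, λ = atan2(p_y, p_x) ≈ 167.53°.

≈ lat 46°, lon 168°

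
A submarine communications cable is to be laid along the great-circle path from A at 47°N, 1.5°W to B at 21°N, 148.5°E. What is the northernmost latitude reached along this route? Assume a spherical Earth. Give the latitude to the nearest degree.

The great circle lies in the plane with unit normal n̂ = (p₁ × p₂)/|p₁ × p₂|.
Here n̂_z ≈ +0.333; the vertex latitude is φ_max = arccos|n̂_z| ≈ 70.6°.
Check via Clairaut: cos φ_max = |cos φ₁| · sin C = cos(47.0°)·sin(29.2°) ≈ 0.333, again giving ≈ 70.6°.

≈ 71°N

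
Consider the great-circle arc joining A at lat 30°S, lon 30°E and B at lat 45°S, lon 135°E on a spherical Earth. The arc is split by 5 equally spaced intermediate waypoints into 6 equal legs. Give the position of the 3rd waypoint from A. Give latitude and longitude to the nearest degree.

Convert each endpoint to a unit vector on the sphere (x = cos φ cos λ, y = cos φ sin λ, z = sin φ).
The central angle between the endpoints is δ = arccos(p₁·p₂) ≈ 1.374 rad (78.8°).
Interpolate at f = 3/6 with slerp weights a = sin((1−f)δ)/sin δ ≈ 0.647, b = sin(fδ)/sin δ ≈ 0.647.
p = a·p₁ + b·p₂ ≈ (0.162, 0.604, -0.781); φ = arcsin(p_z) ≈ -51.33°, λ = atan2(p_y, p_x) ≈ 75.00°.

≈ lat 51°S, lon 75°E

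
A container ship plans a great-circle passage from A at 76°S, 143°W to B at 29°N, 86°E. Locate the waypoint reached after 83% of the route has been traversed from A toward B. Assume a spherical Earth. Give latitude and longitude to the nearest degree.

Convert each endpoint to a unit vector on the sphere (x = cos φ cos λ, y = cos φ sin λ, z = sin φ).
The central angle between the endpoints is δ = arccos(p₁·p₂) ≈ 2.226 rad (127.5°).
Interpolate at f = 0.83 with slerp weights a = sin((1−f)δ)/sin δ ≈ 0.466, b = sin(fδ)/sin δ ≈ 1.213.
p = a·p₁ + b·p₂ ≈ (-0.016, 0.991, 0.136); φ = arcsin(p_z) ≈ 7.82°, λ = atan2(p_y, p_x) ≈ 90.93°.

≈ 8°N, 91°E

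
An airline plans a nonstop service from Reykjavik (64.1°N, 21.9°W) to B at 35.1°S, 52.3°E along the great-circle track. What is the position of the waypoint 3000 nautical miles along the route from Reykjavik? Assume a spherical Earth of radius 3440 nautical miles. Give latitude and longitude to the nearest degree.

Convert each endpoint to a unit vector on the sphere (x = cos φ cos λ, y = cos φ sin λ, z = sin φ).
The central angle between the endpoints is δ = arccos(p₁·p₂) ≈ 2.004 rad (114.8°). The total great-circle distance is δ·R ≈ 2.004 × 3440 ≈ 6894 nmi, so the target fraction is f = 3000/6894 ≈ 0.435.
Interpolate at f ≈ 0.435 with slerp weights a = sin((1−f)δ)/sin δ ≈ 0.998, b = sin(fδ)/sin δ ≈ 0.844.
p = a·p₁ + b·p₂ ≈ (0.826, 0.384, 0.412); φ = arcsin(p_z) ≈ 24.34°, λ = atan2(p_y, p_x) ≈ 24.90°.

≈ 24°N, 25°E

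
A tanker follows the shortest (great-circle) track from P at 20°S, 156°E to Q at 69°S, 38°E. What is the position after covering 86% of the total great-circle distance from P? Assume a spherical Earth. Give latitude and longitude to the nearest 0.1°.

From cos δ = sin φ₁ sin φ₂ + cos φ₁ cos φ₂ cos Δλ, the central angle is δ ≈ 1.409 rad (80.7°).
Interpolate at f = 0.86 with slerp weights a = sin((1−f)δ)/sin δ ≈ 0.199, b = sin(fδ)/sin δ ≈ 0.949.
p = a·p₁ + b·p₂ ≈ (0.097, 0.285, -0.954); φ = arcsin(p_z) ≈ -72.46°, λ = atan2(p_y, p_x) ≈ 71.14°.

≈ 72.5°S, 71.1°E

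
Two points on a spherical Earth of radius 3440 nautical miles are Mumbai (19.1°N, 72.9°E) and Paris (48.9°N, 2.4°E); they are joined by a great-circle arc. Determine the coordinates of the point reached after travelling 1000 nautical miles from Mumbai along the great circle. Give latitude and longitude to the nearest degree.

≈ 31°N, 60°E

Convert each endpoint to a unit vector on the sphere (x = cos φ cos λ, y = cos φ sin λ, z = sin φ).
The central angle between the endpoints is δ = arccos(p₁·p₂) ≈ 1.100 rad (63.0°). The total great-circle distance is δ·R ≈ 1.100 × 3440 ≈ 3783 nmi, so the target fraction is f = 1000/3783 ≈ 0.264.
Interpolate at f ≈ 0.264 with slerp weights a = sin((1−f)δ)/sin δ ≈ 0.812, b = sin(fδ)/sin δ ≈ 0.322.
p = a·p₁ + b·p₂ ≈ (0.437, 0.742, 0.508); φ = arcsin(p_z) ≈ 30.54°, λ = atan2(p_y, p_x) ≈ 59.52°.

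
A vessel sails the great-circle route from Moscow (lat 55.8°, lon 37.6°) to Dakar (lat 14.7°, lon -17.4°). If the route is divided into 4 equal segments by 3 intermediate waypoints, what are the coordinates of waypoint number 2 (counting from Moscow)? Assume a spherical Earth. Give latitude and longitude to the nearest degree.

From cos δ = sin φ₁ sin φ₂ + cos φ₁ cos φ₂ cos Δλ, the central angle is δ ≈ 1.022 rad (58.6°).
Interpolate at f = 2/4 with slerp weights a = sin((1−f)δ)/sin δ ≈ 0.573, b = sin(fδ)/sin δ ≈ 0.573.
p = a·p₁ + b·p₂ ≈ (0.784, 0.031, 0.620); φ = arcsin(p_z) ≈ 38.28°, λ = atan2(p_y, p_x) ≈ 2.25°.

≈ lat 38°, lon 2°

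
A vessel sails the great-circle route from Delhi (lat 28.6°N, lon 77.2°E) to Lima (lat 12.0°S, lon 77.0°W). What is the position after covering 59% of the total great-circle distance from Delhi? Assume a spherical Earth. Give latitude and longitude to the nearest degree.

Write both endpoints as unit vectors p₁, p₂ with components (cos φ cos λ, cos φ sin λ, sin φ).
The central angle between the endpoints is δ = arccos(p₁·p₂) ≈ 2.632 rad (150.8°).
Interpolate at f = 0.59 with slerp weights a = sin((1−f)δ)/sin δ ≈ 1.805, b = sin(fδ)/sin δ ≈ 2.048.
p = a·p₁ + b·p₂ ≈ (0.802, -0.406, 0.438); φ = arcsin(p_z) ≈ 26.01°, λ = atan2(p_y, p_x) ≈ -26.86°.

≈ lat 26°N, lon 27°W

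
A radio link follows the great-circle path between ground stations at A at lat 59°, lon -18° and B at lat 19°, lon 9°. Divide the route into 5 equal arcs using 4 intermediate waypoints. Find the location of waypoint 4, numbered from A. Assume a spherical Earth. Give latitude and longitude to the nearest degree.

Write both endpoints as unit vectors p₁, p₂ with components (cos φ cos λ, cos φ sin λ, sin φ).
The central angle between the endpoints is δ = arccos(p₁·p₂) ≈ 0.777 rad (44.5°).
Interpolate at f = 4/5 with slerp weights a = sin((1−f)δ)/sin δ ≈ 0.221, b = sin(fδ)/sin δ ≈ 0.831.
p = a·p₁ + b·p₂ ≈ (0.884, 0.088, 0.460); φ = arcsin(p_z) ≈ 27.36°, λ = atan2(p_y, p_x) ≈ 5.67°.

≈ lat 27°, lon 6°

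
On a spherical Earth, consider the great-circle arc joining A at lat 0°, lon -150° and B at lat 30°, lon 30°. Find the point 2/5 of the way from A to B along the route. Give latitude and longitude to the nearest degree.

From cos δ = sin φ₁ sin φ₂ + cos φ₁ cos φ₂ cos Δλ, the central angle is δ ≈ 2.618 rad (150.0°).
Interpolate at f = 2/5 with slerp weights a = sin((1−f)δ)/sin δ ≈ 2.000, b = sin(fδ)/sin δ ≈ 1.732.
p = a·p₁ + b·p₂ ≈ (-0.433, -0.250, 0.866); φ = arcsin(p_z) ≈ 60.00°, λ = atan2(p_y, p_x) ≈ -150.00°.

≈ lat 60°, lon -150°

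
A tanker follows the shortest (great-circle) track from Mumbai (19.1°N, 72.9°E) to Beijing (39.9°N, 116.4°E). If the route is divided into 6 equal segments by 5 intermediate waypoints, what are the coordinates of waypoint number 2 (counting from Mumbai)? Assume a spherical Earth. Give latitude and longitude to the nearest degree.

≈ 28°N, 85°E

Convert each endpoint to a unit vector on the sphere (x = cos φ cos λ, y = cos φ sin λ, z = sin φ).
The central angle between the endpoints is δ = arccos(p₁·p₂) ≈ 0.744 rad (42.6°).
Interpolate at f = 2/6 with slerp weights a = sin((1−f)δ)/sin δ ≈ 0.703, b = sin(fδ)/sin δ ≈ 0.362.
p = a·p₁ + b·p₂ ≈ (0.072, 0.884, 0.462); φ = arcsin(p_z) ≈ 27.54°, λ = atan2(p_y, p_x) ≈ 85.37°.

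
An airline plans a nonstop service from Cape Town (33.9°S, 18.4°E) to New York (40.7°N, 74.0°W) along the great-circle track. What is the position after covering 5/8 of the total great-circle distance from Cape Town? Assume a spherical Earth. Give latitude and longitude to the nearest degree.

Convert each endpoint to a unit vector on the sphere (x = cos φ cos λ, y = cos φ sin λ, z = sin φ).
The central angle between the endpoints is δ = arccos(p₁·p₂) ≈ 1.971 rad (113.0°).
Interpolate at f = 5/8 with slerp weights a = sin((1−f)δ)/sin δ ≈ 0.732, b = sin(fδ)/sin δ ≈ 1.024.
p = a·p₁ + b·p₂ ≈ (0.790, -0.555, 0.260); φ = arcsin(p_z) ≈ 15.06°, λ = atan2(p_y, p_x) ≈ -35.07°.

≈ (15°N, 35°W)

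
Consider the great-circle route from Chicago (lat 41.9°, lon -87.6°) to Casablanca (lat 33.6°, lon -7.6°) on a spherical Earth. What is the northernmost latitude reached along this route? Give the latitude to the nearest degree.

≈ 46°

The great circle lies in the plane with unit normal n̂ = (p₁ × p₂)/|p₁ × p₂|.
Here n̂_z ≈ +0.695; the vertex latitude is φ_max = arccos|n̂_z| ≈ 46.0°.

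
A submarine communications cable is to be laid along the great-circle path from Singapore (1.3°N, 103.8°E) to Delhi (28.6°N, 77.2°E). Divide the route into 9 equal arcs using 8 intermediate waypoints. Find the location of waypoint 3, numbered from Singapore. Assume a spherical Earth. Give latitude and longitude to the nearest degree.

≈ (11°N, 96°E)

Convert each endpoint to a unit vector on the sphere (x = cos φ cos λ, y = cos φ sin λ, z = sin φ).
The central angle between the endpoints is δ = arccos(p₁·p₂) ≈ 0.651 rad (37.3°).
Interpolate at f = 3/9 with slerp weights a = sin((1−f)δ)/sin δ ≈ 0.694, b = sin(fδ)/sin δ ≈ 0.355.
p = a·p₁ + b·p₂ ≈ (-0.096, 0.978, 0.186); φ = arcsin(p_z) ≈ 10.71°, λ = atan2(p_y, p_x) ≈ 95.63°.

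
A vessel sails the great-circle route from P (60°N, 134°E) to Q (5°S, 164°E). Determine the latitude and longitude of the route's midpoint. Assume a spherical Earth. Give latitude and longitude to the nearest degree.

≈ (28°N, 154°E)

The haversine formula gives a central angle δ ≈ 1.207 rad (69.2°) between the endpoints.
Interpolate at f = 1/2 with slerp weights a = sin((1−f)δ)/sin δ ≈ 0.607, b = sin(fδ)/sin δ ≈ 0.607.
p = a·p₁ + b·p₂ ≈ (-0.792, 0.385, 0.473); φ = arcsin(p_z) ≈ 28.23°, λ = atan2(p_y, p_x) ≈ 154.08°.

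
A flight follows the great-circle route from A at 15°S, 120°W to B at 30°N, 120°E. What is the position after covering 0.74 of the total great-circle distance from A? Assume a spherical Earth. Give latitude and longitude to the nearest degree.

≈ 26°N, 156°E

Write both endpoints as unit vectors p₁, p₂ with components (cos φ cos λ, cos φ sin λ, sin φ).
The central angle between the endpoints is δ = arccos(p₁·p₂) ≈ 2.150 rad (123.2°).
Interpolate at f = 0.74 with slerp weights a = sin((1−f)δ)/sin δ ≈ 0.634, b = sin(fδ)/sin δ ≈ 1.195.
p = a·p₁ + b·p₂ ≈ (-0.824, 0.366, 0.433); φ = arcsin(p_z) ≈ 25.68°, λ = atan2(p_y, p_x) ≈ 156.05°.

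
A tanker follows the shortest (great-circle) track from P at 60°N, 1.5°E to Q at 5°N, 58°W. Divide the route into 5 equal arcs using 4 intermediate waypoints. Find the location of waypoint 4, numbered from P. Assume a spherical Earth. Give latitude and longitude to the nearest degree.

≈ 18°N, 51°W

Write both endpoints as unit vectors p₁, p₂ with components (cos φ cos λ, cos φ sin λ, sin φ).
The central angle between the endpoints is δ = arccos(p₁·p₂) ≈ 1.236 rad (70.8°).
Interpolate at f = 4/5 with slerp weights a = sin((1−f)δ)/sin δ ≈ 0.259, b = sin(fδ)/sin δ ≈ 0.885.
p = a·p₁ + b·p₂ ≈ (0.596, -0.744, 0.301); φ = arcsin(p_z) ≈ 17.55°, λ = atan2(p_y, p_x) ≈ -51.28°.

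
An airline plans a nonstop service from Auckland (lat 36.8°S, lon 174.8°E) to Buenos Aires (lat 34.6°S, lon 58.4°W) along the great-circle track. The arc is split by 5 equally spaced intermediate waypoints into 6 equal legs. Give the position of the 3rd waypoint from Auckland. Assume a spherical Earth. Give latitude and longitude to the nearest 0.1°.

≈ lat 58.1°S, lon 120.2°W

Write both endpoints as unit vectors p₁, p₂ with components (cos φ cos λ, cos φ sin λ, sin φ).
The central angle between the endpoints is δ = arccos(p₁·p₂) ≈ 1.625 rad (93.1°).
Interpolate at f = 3/6 with slerp weights a = sin((1−f)δ)/sin δ ≈ 0.727, b = sin(fδ)/sin δ ≈ 0.727.
p = a·p₁ + b·p₂ ≈ (-0.266, -0.457, -0.849); φ = arcsin(p_z) ≈ -58.06°, λ = atan2(p_y, p_x) ≈ -120.22°.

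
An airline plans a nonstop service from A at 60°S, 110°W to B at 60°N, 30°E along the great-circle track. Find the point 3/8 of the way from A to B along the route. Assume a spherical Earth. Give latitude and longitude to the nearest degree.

≈ 18°S, 50°W

Convert each endpoint to a unit vector on the sphere (x = cos φ cos λ, y = cos φ sin λ, z = sin φ).
The central angle between the endpoints is δ = arccos(p₁·p₂) ≈ 2.798 rad (160.3°).
Interpolate at f = 3/8 with slerp weights a = sin((1−f)δ)/sin δ ≈ 2.921, b = sin(fδ)/sin δ ≈ 2.573.
p = a·p₁ + b·p₂ ≈ (0.615, -0.729, -0.301); φ = arcsin(p_z) ≈ -17.53°, λ = atan2(p_y, p_x) ≈ -49.87°.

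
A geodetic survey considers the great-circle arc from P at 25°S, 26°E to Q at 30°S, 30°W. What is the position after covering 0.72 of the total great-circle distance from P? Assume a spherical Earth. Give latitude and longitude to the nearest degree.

≈ 31°S, 14°W

Convert each endpoint to a unit vector on the sphere (x = cos φ cos λ, y = cos φ sin λ, z = sin φ).
The central angle between the endpoints is δ = arccos(p₁·p₂) ≈ 0.863 rad (49.4°).
Interpolate at f = 0.72 with slerp weights a = sin((1−f)δ)/sin δ ≈ 0.315, b = sin(fδ)/sin δ ≈ 0.766.
p = a·p₁ + b·p₂ ≈ (0.831, -0.207, -0.516); φ = arcsin(p_z) ≈ -31.08°, λ = atan2(p_y, p_x) ≈ -13.96°.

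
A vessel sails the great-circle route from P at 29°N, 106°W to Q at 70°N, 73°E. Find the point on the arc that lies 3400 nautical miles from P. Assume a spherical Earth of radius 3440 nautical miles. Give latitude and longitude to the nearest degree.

From cos δ = sin φ₁ sin φ₂ + cos φ₁ cos φ₂ cos Δλ, the central angle is δ ≈ 1.414 rad (81.0°). The total great-circle distance is δ·R ≈ 1.414 × 3440 ≈ 4863 nmi, so the target fraction is f = 3400/4863 ≈ 0.699.
Interpolate at f ≈ 0.699 with slerp weights a = sin((1−f)δ)/sin δ ≈ 0.418, b = sin(fδ)/sin δ ≈ 0.846.
p = a·p₁ + b·p₂ ≈ (-0.016, -0.075, 0.997); φ = arcsin(p_z) ≈ 85.62°, λ = atan2(p_y, p_x) ≈ -102.21°.

≈ 86°N, 102°W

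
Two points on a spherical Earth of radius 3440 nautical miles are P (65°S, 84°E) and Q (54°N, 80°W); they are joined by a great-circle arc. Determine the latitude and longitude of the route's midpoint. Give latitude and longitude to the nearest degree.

Write both endpoints as unit vectors p₁, p₂ with components (cos φ cos λ, cos φ sin λ, sin φ).
The central angle between the endpoints is δ = arccos(p₁·p₂) ≈ 2.904 rad (166.4°).
Interpolate at f = 1/2 with slerp weights a = sin((1−f)δ)/sin δ ≈ 4.226, b = sin(fδ)/sin δ ≈ 4.226.
p = a·p₁ + b·p₂ ≈ (0.618, -0.670, -0.411); φ = arcsin(p_z) ≈ -24.28°, λ = atan2(p_y, p_x) ≈ -47.31°.

≈ (24°S, 47°W)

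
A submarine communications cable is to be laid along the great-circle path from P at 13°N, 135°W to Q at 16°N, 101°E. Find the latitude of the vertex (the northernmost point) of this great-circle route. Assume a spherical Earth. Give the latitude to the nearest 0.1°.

≈ 28.9°N

The great circle lies in the plane with unit normal n̂ = (p₁ × p₂)/|p₁ × p₂|.
Here n̂_z ≈ -0.875; the vertex latitude is φ_max = arccos|n̂_z| ≈ 28.9°.
Check via Clairaut: cos φ_max = |cos φ₁| · sin C = cos(13.0°)·sin(64.0°) ≈ 0.875, again giving ≈ 28.9°.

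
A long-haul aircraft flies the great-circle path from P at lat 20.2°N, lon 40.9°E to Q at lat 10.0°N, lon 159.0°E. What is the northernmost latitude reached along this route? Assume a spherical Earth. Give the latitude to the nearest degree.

≈ 28°N

The great circle lies in the plane with unit normal n̂ = (p₁ × p₂)/|p₁ × p₂|.
Here n̂_z ≈ +0.880; the vertex latitude is φ_max = arccos|n̂_z| ≈ 28.4°.
Check via Clairaut: cos φ_max = |cos φ₁| · sin C = cos(20.2°)·sin(69.6°) ≈ 0.880, again giving ≈ 28.4°.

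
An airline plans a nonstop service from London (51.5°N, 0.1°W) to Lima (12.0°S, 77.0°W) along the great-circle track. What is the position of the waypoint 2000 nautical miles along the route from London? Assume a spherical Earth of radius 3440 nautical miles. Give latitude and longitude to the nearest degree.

≈ 33°N, 39°W

Write both endpoints as unit vectors p₁, p₂ with components (cos φ cos λ, cos φ sin λ, sin φ).
The central angle between the endpoints is δ = arccos(p₁·p₂) ≈ 1.596 rad (91.4°). The total great-circle distance is δ·R ≈ 1.596 × 3440 ≈ 5489 nmi, so the target fraction is f = 2000/5489 ≈ 0.364.
Interpolate at f ≈ 0.364 with slerp weights a = sin((1−f)δ)/sin δ ≈ 0.849, b = sin(fδ)/sin δ ≈ 0.549.
p = a·p₁ + b·p₂ ≈ (0.650, -0.525, 0.550); φ = arcsin(p_z) ≈ 33.40°, λ = atan2(p_y, p_x) ≈ -38.92°.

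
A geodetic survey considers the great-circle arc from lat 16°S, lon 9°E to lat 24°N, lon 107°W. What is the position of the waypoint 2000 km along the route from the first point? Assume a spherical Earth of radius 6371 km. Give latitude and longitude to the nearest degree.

≈ lat 10°S, lon 8°W

Convert each endpoint to a unit vector on the sphere (x = cos φ cos λ, y = cos φ sin λ, z = sin φ).
The central angle between the endpoints is δ = arccos(p₁·p₂) ≈ 2.091 rad (119.8°). The total great-circle distance is δ·R ≈ 2.091 × 6371 ≈ 13322 km, so the target fraction is f = 2000/13322 ≈ 0.150.
Interpolate at f ≈ 0.150 with slerp weights a = sin((1−f)δ)/sin δ ≈ 1.128, b = sin(fδ)/sin δ ≈ 0.356.
p = a·p₁ + b·p₂ ≈ (0.976, -0.141, -0.166); φ = arcsin(p_z) ≈ -9.57°, λ = atan2(p_y, p_x) ≈ -8.24°.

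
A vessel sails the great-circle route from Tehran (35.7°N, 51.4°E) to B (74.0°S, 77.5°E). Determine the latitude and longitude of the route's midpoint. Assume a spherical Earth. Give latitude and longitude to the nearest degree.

≈ (20°S, 58°E)

The haversine formula gives a central angle δ ≈ 1.939 rad (111.1°) between the endpoints.
Interpolate at f = 1/2 with slerp weights a = sin((1−f)δ)/sin δ ≈ 0.884, b = sin(fδ)/sin δ ≈ 0.884.
p = a·p₁ + b·p₂ ≈ (0.501, 0.799, -0.334); φ = arcsin(p_z) ≈ -19.50°, λ = atan2(p_y, p_x) ≈ 57.93°.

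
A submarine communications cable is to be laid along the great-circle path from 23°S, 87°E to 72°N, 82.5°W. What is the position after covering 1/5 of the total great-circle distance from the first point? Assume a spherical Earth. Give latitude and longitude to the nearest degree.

Convert each endpoint to a unit vector on the sphere (x = cos φ cos λ, y = cos φ sin λ, z = sin φ).
The central angle between the endpoints is δ = arccos(p₁·p₂) ≈ 2.280 rad (130.6°).
Interpolate at f = 1/5 with slerp weights a = sin((1−f)δ)/sin δ ≈ 1.276, b = sin(fδ)/sin δ ≈ 0.580.
p = a·p₁ + b·p₂ ≈ (0.085, 0.995, 0.053); φ = arcsin(p_z) ≈ 3.06°, λ = atan2(p_y, p_x) ≈ 85.12°.

≈ 3°N, 85°E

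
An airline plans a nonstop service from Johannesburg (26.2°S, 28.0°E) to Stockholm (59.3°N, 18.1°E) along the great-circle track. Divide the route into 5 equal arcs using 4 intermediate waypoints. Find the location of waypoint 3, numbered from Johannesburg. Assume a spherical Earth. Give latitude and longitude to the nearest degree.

Convert each endpoint to a unit vector on the sphere (x = cos φ cos λ, y = cos φ sin λ, z = sin φ).
The central angle between the endpoints is δ = arccos(p₁·p₂) ≈ 1.499 rad (85.9°).
Interpolate at f = 3/5 with slerp weights a = sin((1−f)δ)/sin δ ≈ 0.566, b = sin(fδ)/sin δ ≈ 0.785.
p = a·p₁ + b·p₂ ≈ (0.829, 0.363, 0.425); φ = arcsin(p_z) ≈ 25.16°, λ = atan2(p_y, p_x) ≈ 23.63°.

≈ 25°N, 24°E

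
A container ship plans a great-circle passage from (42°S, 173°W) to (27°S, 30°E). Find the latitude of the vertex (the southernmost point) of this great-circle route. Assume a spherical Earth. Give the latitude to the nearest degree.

≈ 74°S

The great circle lies in the plane with unit normal n̂ = (p₁ × p₂)/|p₁ × p₂|.
Here n̂_z ≈ -0.272; the vertex latitude is φ_max = arccos|n̂_z| ≈ 74.2°.
Check via Clairaut: cos φ_max = |cos φ₁| · sin C = cos(42.0°)·sin(158.6°) ≈ 0.272, again giving ≈ 74.2°.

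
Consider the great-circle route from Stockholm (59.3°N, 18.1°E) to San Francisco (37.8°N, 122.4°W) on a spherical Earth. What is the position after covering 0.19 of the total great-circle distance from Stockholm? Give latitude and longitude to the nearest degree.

≈ 71°N, 5°W

From cos δ = sin φ₁ sin φ₂ + cos φ₁ cos φ₂ cos Δλ, the central angle is δ ≈ 1.353 rad (77.5°).
Interpolate at f = 0.19 with slerp weights a = sin((1−f)δ)/sin δ ≈ 0.911, b = sin(fδ)/sin δ ≈ 0.260.
p = a·p₁ + b·p₂ ≈ (0.332, -0.029, 0.943); φ = arcsin(p_z) ≈ 70.54°, λ = atan2(p_y, p_x) ≈ -5.04°.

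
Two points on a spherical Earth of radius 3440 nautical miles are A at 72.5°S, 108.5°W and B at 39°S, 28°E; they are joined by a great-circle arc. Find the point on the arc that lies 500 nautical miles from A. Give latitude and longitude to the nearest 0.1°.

From cos δ = sin φ₁ sin φ₂ + cos φ₁ cos φ₂ cos Δλ, the central angle is δ ≈ 1.126 rad (64.5°). The total great-circle distance is δ·R ≈ 1.126 × 3440 ≈ 3872 nmi, so the target fraction is f = 500/3872 ≈ 0.129.
Interpolate at f ≈ 0.129 with slerp weights a = sin((1−f)δ)/sin δ ≈ 0.920, b = sin(fδ)/sin δ ≈ 0.160.
p = a·p₁ + b·p₂ ≈ (0.022, -0.204, -0.979); φ = arcsin(p_z) ≈ -78.16°, λ = atan2(p_y, p_x) ≈ -83.76°.

≈ 78.2°S, 83.8°W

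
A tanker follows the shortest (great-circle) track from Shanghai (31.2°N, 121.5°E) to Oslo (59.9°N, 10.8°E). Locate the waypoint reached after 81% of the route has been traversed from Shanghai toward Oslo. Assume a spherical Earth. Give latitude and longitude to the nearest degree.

≈ 65°N, 39°E

Write both endpoints as unit vectors p₁, p₂ with components (cos φ cos λ, cos φ sin λ, sin φ).
The central angle between the endpoints is δ = arccos(p₁·p₂) ≈ 1.270 rad (72.8°).
Interpolate at f = 0.81 with slerp weights a = sin((1−f)δ)/sin δ ≈ 0.250, b = sin(fδ)/sin δ ≈ 0.897.
p = a·p₁ + b·p₂ ≈ (0.330, 0.267, 0.906); φ = arcsin(p_z) ≈ 64.89°, λ = atan2(p_y, p_x) ≈ 38.95°.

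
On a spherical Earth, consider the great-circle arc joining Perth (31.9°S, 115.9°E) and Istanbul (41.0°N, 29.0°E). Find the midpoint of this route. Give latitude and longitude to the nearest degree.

Write both endpoints as unit vectors p₁, p₂ with components (cos φ cos λ, cos φ sin λ, sin φ).
The central angle between the endpoints is δ = arccos(p₁·p₂) ≈ 1.888 rad (108.2°).
Interpolate at f = 1/2 with slerp weights a = sin((1−f)δ)/sin δ ≈ 0.853, b = sin(fδ)/sin δ ≈ 0.853.
p = a·p₁ + b·p₂ ≈ (0.247, 0.963, 0.109); φ = arcsin(p_z) ≈ 6.25°, λ = atan2(p_y, p_x) ≈ 75.64°.

≈ (6°N, 76°E)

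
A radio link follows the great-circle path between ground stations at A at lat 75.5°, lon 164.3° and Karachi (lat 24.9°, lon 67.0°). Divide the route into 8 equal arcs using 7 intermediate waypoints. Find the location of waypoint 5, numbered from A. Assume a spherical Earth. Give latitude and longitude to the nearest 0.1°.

Convert each endpoint to a unit vector on the sphere (x = cos φ cos λ, y = cos φ sin λ, z = sin φ).
The central angle between the endpoints is δ = arccos(p₁·p₂) ≈ 1.182 rad (67.7°).
Interpolate at f = 5/8 with slerp weights a = sin((1−f)δ)/sin δ ≈ 0.464, b = sin(fδ)/sin δ ≈ 0.728.
p = a·p₁ + b·p₂ ≈ (0.146, 0.639, 0.755); φ = arcsin(p_z) ≈ 49.04°, λ = atan2(p_y, p_x) ≈ 77.11°.

≈ lat 49.0°, lon 77.1°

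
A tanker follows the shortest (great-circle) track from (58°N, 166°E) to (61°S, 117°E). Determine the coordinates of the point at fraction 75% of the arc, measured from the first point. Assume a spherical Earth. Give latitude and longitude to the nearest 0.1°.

≈ (31.9°S, 134.3°E)

Convert each endpoint to a unit vector on the sphere (x = cos φ cos λ, y = cos φ sin λ, z = sin φ).
The central angle between the endpoints is δ = arccos(p₁·p₂) ≈ 2.181 rad (125.0°).
Interpolate at f = 0.75 with slerp weights a = sin((1−f)δ)/sin δ ≈ 0.633, b = sin(fδ)/sin δ ≈ 1.218.
p = a·p₁ + b·p₂ ≈ (-0.593, 0.607, -0.528); φ = arcsin(p_z) ≈ -31.89°, λ = atan2(p_y, p_x) ≈ 134.35°.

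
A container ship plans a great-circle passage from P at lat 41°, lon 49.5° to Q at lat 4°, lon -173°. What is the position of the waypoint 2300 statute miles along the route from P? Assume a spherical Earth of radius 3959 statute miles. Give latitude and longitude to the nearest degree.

Write both endpoints as unit vectors p₁, p₂ with components (cos φ cos λ, cos φ sin λ, sin φ).
The central angle between the endpoints is δ = arccos(p₁·p₂) ≈ 2.105 rad (120.6°). The total great-circle distance is δ·R ≈ 2.105 × 3959 ≈ 8334 mi, so the target fraction is f = 2300/8334 ≈ 0.276.
Interpolate at f ≈ 0.276 with slerp weights a = sin((1−f)δ)/sin δ ≈ 1.161, b = sin(fδ)/sin δ ≈ 0.638.
p = a·p₁ + b·p₂ ≈ (-0.063, 0.589, 0.806); φ = arcsin(p_z) ≈ 53.71°, λ = atan2(p_y, p_x) ≈ 96.06°.

≈ lat 54°, lon 96°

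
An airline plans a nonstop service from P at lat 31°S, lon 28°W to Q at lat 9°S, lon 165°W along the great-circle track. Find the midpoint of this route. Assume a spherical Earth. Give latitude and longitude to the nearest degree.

≈ lat 44°S, lon 107°W

Convert each endpoint to a unit vector on the sphere (x = cos φ cos λ, y = cos φ sin λ, z = sin φ).
The central angle between the endpoints is δ = arccos(p₁·p₂) ≈ 2.140 rad (122.6°).
Interpolate at f = 1/2 with slerp weights a = sin((1−f)δ)/sin δ ≈ 1.041, b = sin(fδ)/sin δ ≈ 1.041.
p = a·p₁ + b·p₂ ≈ (-0.205, -0.685, -0.699); φ = arcsin(p_z) ≈ -44.35°, λ = atan2(p_y, p_x) ≈ -106.68°.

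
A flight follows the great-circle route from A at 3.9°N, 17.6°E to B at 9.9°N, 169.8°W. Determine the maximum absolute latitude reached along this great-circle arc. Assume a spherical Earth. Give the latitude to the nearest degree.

The great circle lies in the plane with unit normal n̂ = (p₁ × p₂)/|p₁ × p₂|.
Here n̂_z ≈ +0.469; the vertex latitude is φ_max = arccos|n̂_z| ≈ 62.0°.
Check via Clairaut: cos φ_max = |cos φ₁| · sin C = cos(3.9°)·sin(28.1°) ≈ 0.469, again giving ≈ 62.0°.

≈ 62°N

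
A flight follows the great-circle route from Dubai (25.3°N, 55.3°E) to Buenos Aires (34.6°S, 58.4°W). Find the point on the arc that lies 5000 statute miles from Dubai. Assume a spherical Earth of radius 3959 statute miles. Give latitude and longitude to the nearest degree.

≈ 15°S, 7°W

Write both endpoints as unit vectors p₁, p₂ with components (cos φ cos λ, cos φ sin λ, sin φ).
The central angle between the endpoints is δ = arccos(p₁·p₂) ≈ 2.143 rad (122.8°). The total great-circle distance is δ·R ≈ 2.143 × 3959 ≈ 8486 mi, so the target fraction is f = 5000/8486 ≈ 0.589.
Interpolate at f ≈ 0.589 with slerp weights a = sin((1−f)δ)/sin δ ≈ 0.917, b = sin(fδ)/sin δ ≈ 1.134.
p = a·p₁ + b·p₂ ≈ (0.961, -0.113, -0.252); φ = arcsin(p_z) ≈ -14.58°, λ = atan2(p_y, p_x) ≈ -6.71°.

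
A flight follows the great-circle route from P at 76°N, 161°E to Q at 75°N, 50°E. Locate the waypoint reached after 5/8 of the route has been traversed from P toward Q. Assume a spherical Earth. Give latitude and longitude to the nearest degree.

From cos δ = sin φ₁ sin φ₂ + cos φ₁ cos φ₂ cos Δλ, the central angle is δ ≈ 0.416 rad (23.8°).
Interpolate at f = 5/8 with slerp weights a = sin((1−f)δ)/sin δ ≈ 0.384, b = sin(fδ)/sin δ ≈ 0.636.
p = a·p₁ + b·p₂ ≈ (0.018, 0.156, 0.988); φ = arcsin(p_z) ≈ 80.94°, λ = atan2(p_y, p_x) ≈ 83.47°.

≈ 81°N, 83°E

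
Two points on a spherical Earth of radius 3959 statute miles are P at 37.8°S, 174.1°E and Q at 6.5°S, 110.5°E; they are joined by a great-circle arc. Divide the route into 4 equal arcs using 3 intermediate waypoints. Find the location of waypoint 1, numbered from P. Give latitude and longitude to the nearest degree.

≈ 33°S, 155°E

Write both endpoints as unit vectors p₁, p₂ with components (cos φ cos λ, cos φ sin λ, sin φ).
The central angle between the endpoints is δ = arccos(p₁·p₂) ≈ 1.139 rad (65.3°).
Interpolate at f = 1/4 with slerp weights a = sin((1−f)δ)/sin δ ≈ 0.830, b = sin(fδ)/sin δ ≈ 0.309.
p = a·p₁ + b·p₂ ≈ (-0.760, 0.355, -0.544); φ = arcsin(p_z) ≈ -32.95°, λ = atan2(p_y, p_x) ≈ 154.95°.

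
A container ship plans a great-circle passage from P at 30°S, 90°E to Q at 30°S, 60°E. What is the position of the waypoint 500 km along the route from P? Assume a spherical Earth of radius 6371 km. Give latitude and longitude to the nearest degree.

From cos δ = sin φ₁ sin φ₂ + cos φ₁ cos φ₂ cos Δλ, the central angle is δ ≈ 0.452 rad (25.9°). The total great-circle distance is δ·R ≈ 0.452 × 6371 ≈ 2881 km, so the target fraction is f = 500/2881 ≈ 0.174.
Interpolate at f ≈ 0.174 with slerp weights a = sin((1−f)δ)/sin δ ≈ 0.835, b = sin(fδ)/sin δ ≈ 0.179.
p = a·p₁ + b·p₂ ≈ (0.078, 0.858, -0.507); φ = arcsin(p_z) ≈ -30.50°, λ = atan2(p_y, p_x) ≈ 84.83°.

≈ 30°S, 85°E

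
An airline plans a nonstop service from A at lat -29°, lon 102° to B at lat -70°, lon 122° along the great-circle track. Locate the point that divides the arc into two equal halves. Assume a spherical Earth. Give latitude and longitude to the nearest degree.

Write both endpoints as unit vectors p₁, p₂ with components (cos φ cos λ, cos φ sin λ, sin φ).
The central angle between the endpoints is δ = arccos(p₁·p₂) ≈ 0.743 rad (42.6°).
Interpolate at f = 1/2 with slerp weights a = sin((1−f)δ)/sin δ ≈ 0.537, b = sin(fδ)/sin δ ≈ 0.537.
p = a·p₁ + b·p₂ ≈ (-0.195, 0.615, -0.764); φ = arcsin(p_z) ≈ -49.85°, λ = atan2(p_y, p_x) ≈ 107.59°.

≈ lat -50°, lon 108°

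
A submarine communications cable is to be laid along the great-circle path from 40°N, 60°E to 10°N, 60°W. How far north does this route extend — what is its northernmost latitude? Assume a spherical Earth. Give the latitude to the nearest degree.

≈ 47°N

The great circle lies in the plane with unit normal n̂ = (p₁ × p₂)/|p₁ × p₂|.
Here n̂_z ≈ -0.678; the vertex latitude is φ_max = arccos|n̂_z| ≈ 47.3°.
Check via Clairaut: cos φ_max = |cos φ₁| · sin C = cos(40.0°)·sin(62.2°) ≈ 0.678, again giving ≈ 47.3°.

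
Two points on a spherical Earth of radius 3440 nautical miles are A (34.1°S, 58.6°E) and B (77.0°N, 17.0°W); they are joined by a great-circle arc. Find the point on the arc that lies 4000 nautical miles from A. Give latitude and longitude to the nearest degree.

≈ (31°N, 43°E)

From cos δ = sin φ₁ sin φ₂ + cos φ₁ cos φ₂ cos Δλ, the central angle is δ ≈ 2.094 rad (120.0°). The total great-circle distance is δ·R ≈ 2.094 × 3440 ≈ 7205 nmi, so the target fraction is f = 4000/7205 ≈ 0.555.
Interpolate at f ≈ 0.555 with slerp weights a = sin((1−f)δ)/sin δ ≈ 0.927, b = sin(fδ)/sin δ ≈ 1.060.
p = a·p₁ + b·p₂ ≈ (0.628, 0.585, 0.513); φ = arcsin(p_z) ≈ 30.88°, λ = atan2(p_y, p_x) ≈ 42.99°.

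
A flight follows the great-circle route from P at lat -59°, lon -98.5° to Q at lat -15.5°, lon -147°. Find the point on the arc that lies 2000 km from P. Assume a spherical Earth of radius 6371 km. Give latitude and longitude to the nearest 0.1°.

≈ lat -47.5°, lon -121.9°

Write both endpoints as unit vectors p₁, p₂ with components (cos φ cos λ, cos φ sin λ, sin φ).
The central angle between the endpoints is δ = arccos(p₁·p₂) ≈ 0.979 rad (56.1°). The total great-circle distance is δ·R ≈ 0.979 × 6371 ≈ 6237 km, so the target fraction is f = 2000/6237 ≈ 0.321.
Interpolate at f ≈ 0.321 with slerp weights a = sin((1−f)δ)/sin δ ≈ 0.744, b = sin(fδ)/sin δ ≈ 0.372.
p = a·p₁ + b·p₂ ≈ (-0.357, -0.574, -0.737); φ = arcsin(p_z) ≈ -47.46°, λ = atan2(p_y, p_x) ≈ -121.90°.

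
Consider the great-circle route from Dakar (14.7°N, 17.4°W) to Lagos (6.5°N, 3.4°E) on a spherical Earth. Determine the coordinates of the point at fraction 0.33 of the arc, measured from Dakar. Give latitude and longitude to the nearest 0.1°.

≈ 12.2°N, 10.4°W

Write both endpoints as unit vectors p₁, p₂ with components (cos φ cos λ, cos φ sin λ, sin φ).
The central angle between the endpoints is δ = arccos(p₁·p₂) ≈ 0.384 rad (22.0°).
Interpolate at f = 0.33 with slerp weights a = sin((1−f)δ)/sin δ ≈ 0.679, b = sin(fδ)/sin δ ≈ 0.337.
p = a·p₁ + b·p₂ ≈ (0.962, -0.177, 0.211); φ = arcsin(p_z) ≈ 12.15°, λ = atan2(p_y, p_x) ≈ -10.41°.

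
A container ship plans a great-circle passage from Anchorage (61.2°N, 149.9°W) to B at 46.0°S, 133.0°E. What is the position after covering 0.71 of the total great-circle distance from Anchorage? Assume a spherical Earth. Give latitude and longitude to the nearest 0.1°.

Write both endpoints as unit vectors p₁, p₂ with components (cos φ cos λ, cos φ sin λ, sin φ).
The central angle between the endpoints is δ = arccos(p₁·p₂) ≈ 2.160 rad (123.8°).
Interpolate at f = 0.71 with slerp weights a = sin((1−f)δ)/sin δ ≈ 0.705, b = sin(fδ)/sin δ ≈ 1.202.
p = a·p₁ + b·p₂ ≈ (-0.863, 0.440, -0.247); φ = arcsin(p_z) ≈ -14.28°, λ = atan2(p_y, p_x) ≈ 152.98°.

≈ 14.3°S, 153.0°E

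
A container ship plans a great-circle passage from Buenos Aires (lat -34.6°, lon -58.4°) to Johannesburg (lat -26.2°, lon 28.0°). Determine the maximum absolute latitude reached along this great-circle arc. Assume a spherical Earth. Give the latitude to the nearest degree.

≈ -39°

The great circle lies in the plane with unit normal n̂ = (p₁ × p₂)/|p₁ × p₂|.
Here n̂_z ≈ +0.772; the vertex latitude is φ_max = arccos|n̂_z| ≈ 39.5°.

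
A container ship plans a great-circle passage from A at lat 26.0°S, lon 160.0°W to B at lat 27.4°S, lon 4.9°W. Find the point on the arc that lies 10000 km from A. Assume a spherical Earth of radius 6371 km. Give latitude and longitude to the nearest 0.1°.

≈ lat 53.9°S, lon 28.1°W

From cos δ = sin φ₁ sin φ₂ + cos φ₁ cos φ₂ cos Δλ, the central angle is δ ≈ 2.120 rad (121.5°). The total great-circle distance is δ·R ≈ 2.120 × 6371 ≈ 13507 km, so the target fraction is f = 10000/13507 ≈ 0.740.
Interpolate at f ≈ 0.740 with slerp weights a = sin((1−f)δ)/sin δ ≈ 0.613, b = sin(fδ)/sin δ ≈ 1.172.
p = a·p₁ + b·p₂ ≈ (0.519, -0.277, -0.808); φ = arcsin(p_z) ≈ -53.94°, λ = atan2(p_y, p_x) ≈ -28.12°.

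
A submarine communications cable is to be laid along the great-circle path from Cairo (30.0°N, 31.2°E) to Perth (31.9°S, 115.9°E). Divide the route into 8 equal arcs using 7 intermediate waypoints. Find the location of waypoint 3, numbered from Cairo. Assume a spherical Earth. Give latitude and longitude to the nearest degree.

Write both endpoints as unit vectors p₁, p₂ with components (cos φ cos λ, cos φ sin λ, sin φ).
The central angle between the endpoints is δ = arccos(p₁·p₂) ≈ 1.768 rad (101.3°).
Interpolate at f = 3/8 with slerp weights a = sin((1−f)δ)/sin δ ≈ 0.911, b = sin(fδ)/sin δ ≈ 0.628.
p = a·p₁ + b·p₂ ≈ (0.442, 0.888, 0.124); φ = arcsin(p_z) ≈ 7.12°, λ = atan2(p_y, p_x) ≈ 63.53°.

≈ 7°N, 64°E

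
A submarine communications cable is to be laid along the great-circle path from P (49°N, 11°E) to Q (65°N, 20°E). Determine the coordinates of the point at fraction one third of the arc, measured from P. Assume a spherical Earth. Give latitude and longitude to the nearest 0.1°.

Convert each endpoint to a unit vector on the sphere (x = cos φ cos λ, y = cos φ sin λ, z = sin φ).
The central angle between the endpoints is δ = arccos(p₁·p₂) ≈ 0.291 rad (16.7°).
Interpolate at f = 1/3 with slerp weights a = sin((1−f)δ)/sin δ ≈ 0.672, b = sin(fδ)/sin δ ≈ 0.338.
p = a·p₁ + b·p₂ ≈ (0.567, 0.133, 0.813); φ = arcsin(p_z) ≈ 54.40°, λ = atan2(p_y, p_x) ≈ 13.20°.

≈ (54.4°N, 13.2°E)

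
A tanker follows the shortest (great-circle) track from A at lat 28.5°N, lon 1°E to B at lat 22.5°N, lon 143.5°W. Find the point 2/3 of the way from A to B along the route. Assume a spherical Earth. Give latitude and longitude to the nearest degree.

≈ lat 51°N, lon 108°W

The haversine formula gives a central angle δ ≈ 2.070 rad (118.6°) between the endpoints.
Interpolate at f = 2/3 with slerp weights a = sin((1−f)δ)/sin δ ≈ 0.725, b = sin(fδ)/sin δ ≈ 1.118.
p = a·p₁ + b·p₂ ≈ (-0.194, -0.603, 0.774); φ = arcsin(p_z) ≈ 50.69°, λ = atan2(p_y, p_x) ≈ -107.78°.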